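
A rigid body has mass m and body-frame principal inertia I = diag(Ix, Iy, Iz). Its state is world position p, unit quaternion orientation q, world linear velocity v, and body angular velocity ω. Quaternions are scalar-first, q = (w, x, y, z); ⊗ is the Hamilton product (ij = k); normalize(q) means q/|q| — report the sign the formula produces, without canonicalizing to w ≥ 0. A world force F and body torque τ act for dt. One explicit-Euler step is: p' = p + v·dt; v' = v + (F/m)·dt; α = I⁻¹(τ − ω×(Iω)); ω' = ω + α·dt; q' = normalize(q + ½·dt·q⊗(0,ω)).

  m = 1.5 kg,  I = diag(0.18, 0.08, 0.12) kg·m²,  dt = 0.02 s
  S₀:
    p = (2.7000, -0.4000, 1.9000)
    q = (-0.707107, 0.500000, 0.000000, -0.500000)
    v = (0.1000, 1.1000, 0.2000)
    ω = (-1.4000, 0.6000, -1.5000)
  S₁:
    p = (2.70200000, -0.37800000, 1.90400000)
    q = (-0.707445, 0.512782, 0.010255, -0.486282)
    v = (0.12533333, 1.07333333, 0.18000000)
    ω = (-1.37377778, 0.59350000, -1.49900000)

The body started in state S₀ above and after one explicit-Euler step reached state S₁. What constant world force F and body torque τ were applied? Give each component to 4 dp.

Δv = v₁−v₀ = (0.02533333, -0.02666667, -0.02000000)
m·(v₁−v₀)/dt = (1.9000, -2.0000, -1.5000)
ω₁ − ω₀ = (0.02622222, -0.00650000, 0.00100000)
gyro term ω₀×Iω₀ = (-0.0360, 0.1260, 0.0840)
τ = I·(Δω/dt) + ω₀×(Iω₀) = (0.2000, 0.1000, 0.0900)

F = (1.9000, -2.0000, -1.5000)
τ = (0.2000, 0.1000, 0.0900)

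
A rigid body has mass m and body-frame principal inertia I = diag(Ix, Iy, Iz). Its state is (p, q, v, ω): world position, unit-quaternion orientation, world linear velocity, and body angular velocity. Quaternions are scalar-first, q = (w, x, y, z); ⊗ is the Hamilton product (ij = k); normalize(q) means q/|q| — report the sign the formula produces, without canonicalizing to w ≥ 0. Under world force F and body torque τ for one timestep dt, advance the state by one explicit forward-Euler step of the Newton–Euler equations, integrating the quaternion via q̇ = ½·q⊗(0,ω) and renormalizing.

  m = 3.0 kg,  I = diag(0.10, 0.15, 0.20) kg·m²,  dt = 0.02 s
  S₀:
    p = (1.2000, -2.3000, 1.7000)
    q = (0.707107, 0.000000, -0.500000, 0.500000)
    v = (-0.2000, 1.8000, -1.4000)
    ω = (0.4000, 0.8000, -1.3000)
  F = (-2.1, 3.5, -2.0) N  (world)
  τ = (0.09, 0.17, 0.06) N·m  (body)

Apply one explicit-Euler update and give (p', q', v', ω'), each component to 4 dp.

α = I⁻¹(τ − ω×Iω) = (1.4200, 0.7867, 0.2200)
ω' = ω + α·dt = (0.4284, 0.8157, -1.2956)
2q̇ = q⊗(0,ω) = (1.0500000, 0.5328428, 0.7656856, -0.7192391)
q + ½dt·q⊗(0,ω), renormalized = (0.7175, 0.0053, -0.4923, 0.4927)
linear accel F/m = (-0.7000, 1.1667, -0.6667)
p + v·dt = (1.1960, -2.2640, 1.6720)
v + (F/m)dt = (-0.2140, 1.8233, -1.4133)

p' = (1.1960, -2.2640, 1.6720)
q' = (0.7175, 0.0053, -0.4923, 0.4927)
v' = (-0.2140, 1.8233, -1.4133)
ω' = (0.4284, 0.8157, -1.2956)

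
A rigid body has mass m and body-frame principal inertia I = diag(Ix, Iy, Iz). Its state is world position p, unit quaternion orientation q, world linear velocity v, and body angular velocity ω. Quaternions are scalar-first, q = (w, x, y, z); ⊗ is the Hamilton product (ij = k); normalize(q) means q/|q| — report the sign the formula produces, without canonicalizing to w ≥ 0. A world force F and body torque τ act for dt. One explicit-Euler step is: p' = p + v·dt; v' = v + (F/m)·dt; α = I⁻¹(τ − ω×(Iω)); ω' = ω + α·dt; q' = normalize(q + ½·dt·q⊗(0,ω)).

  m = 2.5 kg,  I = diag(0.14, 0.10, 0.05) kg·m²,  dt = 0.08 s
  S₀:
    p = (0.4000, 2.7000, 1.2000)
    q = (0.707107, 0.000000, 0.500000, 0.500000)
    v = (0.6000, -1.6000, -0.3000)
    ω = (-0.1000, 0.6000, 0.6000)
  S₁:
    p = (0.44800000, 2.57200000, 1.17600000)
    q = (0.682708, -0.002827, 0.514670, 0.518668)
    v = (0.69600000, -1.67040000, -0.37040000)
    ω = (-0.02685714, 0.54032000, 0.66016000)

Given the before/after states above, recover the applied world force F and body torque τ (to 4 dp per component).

F = (3.0000, -2.2000, -2.2000)
τ = (0.1100, -0.0800, 0.0400)

ω₁ − ω₀ = (0.07314286, -0.05968000, 0.06016000)
I·α + gyro = (0.1100, -0.0800, 0.0400)
velocity change Δv = (0.09600000, -0.07040000, -0.07040000)
F = m·Δv/dt = (3.0000, -2.2000, -2.2000)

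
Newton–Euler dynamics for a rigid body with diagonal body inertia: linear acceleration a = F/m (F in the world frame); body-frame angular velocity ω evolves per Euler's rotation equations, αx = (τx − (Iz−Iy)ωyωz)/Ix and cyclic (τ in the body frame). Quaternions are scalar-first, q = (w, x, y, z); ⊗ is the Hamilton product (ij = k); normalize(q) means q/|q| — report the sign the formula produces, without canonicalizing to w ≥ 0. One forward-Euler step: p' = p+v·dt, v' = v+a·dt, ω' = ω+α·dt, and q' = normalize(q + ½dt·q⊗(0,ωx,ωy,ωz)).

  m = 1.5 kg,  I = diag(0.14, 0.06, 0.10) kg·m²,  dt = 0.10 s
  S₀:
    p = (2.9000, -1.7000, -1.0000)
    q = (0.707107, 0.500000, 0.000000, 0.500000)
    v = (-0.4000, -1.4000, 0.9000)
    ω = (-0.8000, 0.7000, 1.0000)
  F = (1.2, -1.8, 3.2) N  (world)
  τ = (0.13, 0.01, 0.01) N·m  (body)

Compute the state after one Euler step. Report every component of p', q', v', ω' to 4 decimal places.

new position p' = (2.8600, -1.8400, -0.9100)
v + (F/m)dt = (-0.3200, -1.5200, 1.1133)
precession coupling ω×(Iω) = (0.0280, -0.0320, 0.0448)
angular accel α = (0.7286, 0.7000, -0.3480)
new body rate ω' = (-0.7271, 0.7700, 0.9652)
2q̇ = q⊗(0,ω) = (-0.1000000, -0.9156856, -0.4050251, 1.0571070)
q + ½dt·q⊗(0,ω), renormalized = (0.7002, 0.4530, -0.0202, 0.5514)

p' = (2.8600, -1.8400, -0.9100)
q' = (0.7002, 0.4530, -0.0202, 0.5514)
v' = (-0.3200, -1.5200, 1.1133)
ω' = (-0.7271, 0.7700, 0.9652)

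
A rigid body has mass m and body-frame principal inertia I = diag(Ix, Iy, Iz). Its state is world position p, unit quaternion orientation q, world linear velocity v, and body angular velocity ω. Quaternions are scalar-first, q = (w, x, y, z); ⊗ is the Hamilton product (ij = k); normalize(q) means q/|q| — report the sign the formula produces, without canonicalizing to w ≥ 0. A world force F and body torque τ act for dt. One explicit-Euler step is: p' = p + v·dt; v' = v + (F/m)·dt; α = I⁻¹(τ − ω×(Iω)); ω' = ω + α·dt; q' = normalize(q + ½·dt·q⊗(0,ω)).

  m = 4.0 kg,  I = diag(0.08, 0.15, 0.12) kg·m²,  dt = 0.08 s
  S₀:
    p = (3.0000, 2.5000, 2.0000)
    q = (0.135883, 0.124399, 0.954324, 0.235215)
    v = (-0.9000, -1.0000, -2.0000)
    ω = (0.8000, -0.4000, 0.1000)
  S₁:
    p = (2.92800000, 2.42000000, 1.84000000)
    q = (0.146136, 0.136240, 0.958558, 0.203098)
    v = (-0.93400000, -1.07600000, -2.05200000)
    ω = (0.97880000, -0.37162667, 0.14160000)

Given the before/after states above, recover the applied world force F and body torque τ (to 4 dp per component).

F = (-1.7000, -3.8000, -2.6000)
τ = (0.1800, 0.0500, 0.0400)

Δv = v₁−v₀ = (-0.03400000, -0.07600000, -0.05200000)
F = m·Δv/dt = (-1.7000, -3.8000, -2.6000)
Δω = ω₁−ω₀ = (0.17880000, 0.02837333, 0.04160000)
applied torque τ = (0.1800, 0.0500, 0.0400)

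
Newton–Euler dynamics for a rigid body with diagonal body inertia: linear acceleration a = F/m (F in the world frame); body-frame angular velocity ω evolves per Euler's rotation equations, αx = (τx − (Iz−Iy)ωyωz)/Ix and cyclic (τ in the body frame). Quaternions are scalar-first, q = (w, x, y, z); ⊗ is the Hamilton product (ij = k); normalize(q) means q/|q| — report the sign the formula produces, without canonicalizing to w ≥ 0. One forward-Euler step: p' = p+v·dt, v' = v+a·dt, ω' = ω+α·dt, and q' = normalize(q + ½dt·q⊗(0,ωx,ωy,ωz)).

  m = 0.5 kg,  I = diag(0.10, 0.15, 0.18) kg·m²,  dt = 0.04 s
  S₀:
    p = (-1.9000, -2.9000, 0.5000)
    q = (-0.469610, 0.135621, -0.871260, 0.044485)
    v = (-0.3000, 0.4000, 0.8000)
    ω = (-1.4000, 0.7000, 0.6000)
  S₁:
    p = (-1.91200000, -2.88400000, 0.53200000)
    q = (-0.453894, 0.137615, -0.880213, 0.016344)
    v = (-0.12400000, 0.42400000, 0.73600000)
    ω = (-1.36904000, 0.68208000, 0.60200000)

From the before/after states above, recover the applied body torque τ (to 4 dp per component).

ω₁ − ω₀ = (0.03096000, -0.01792000, 0.00200000)
τ = I·(Δω/dt) + ω₀×(Iω₀) = (0.0900, 0.0000, -0.0400)

τ = (0.0900, 0.0000, -0.0400)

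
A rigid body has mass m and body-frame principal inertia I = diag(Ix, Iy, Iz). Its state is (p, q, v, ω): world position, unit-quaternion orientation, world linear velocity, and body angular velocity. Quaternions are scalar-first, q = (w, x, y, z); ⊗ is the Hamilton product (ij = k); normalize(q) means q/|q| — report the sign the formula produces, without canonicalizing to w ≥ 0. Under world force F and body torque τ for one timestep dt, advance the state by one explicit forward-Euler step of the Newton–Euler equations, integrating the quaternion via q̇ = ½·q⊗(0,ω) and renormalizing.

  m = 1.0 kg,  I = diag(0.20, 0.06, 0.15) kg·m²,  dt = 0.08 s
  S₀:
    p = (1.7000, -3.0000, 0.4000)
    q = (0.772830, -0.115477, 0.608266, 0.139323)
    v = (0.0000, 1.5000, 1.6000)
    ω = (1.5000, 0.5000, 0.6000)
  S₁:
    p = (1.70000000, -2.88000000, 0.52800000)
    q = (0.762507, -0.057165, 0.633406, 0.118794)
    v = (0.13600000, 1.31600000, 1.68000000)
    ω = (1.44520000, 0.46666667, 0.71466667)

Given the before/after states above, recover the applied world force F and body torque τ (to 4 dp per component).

ω₁ − ω₀ = (-0.05480000, -0.03333333, 0.11466667)
precession coupling = (0.0270, 0.0450, -0.1050)
applied torque τ = (-0.1100, 0.0200, 0.1100)
v₁ − v₀ = (0.13600000, -0.18400000, 0.08000000)
applied force F = (1.7000, -2.3000, 1.0000)

F = (1.7000, -2.3000, 1.0000)
τ = (-0.1100, 0.0200, 0.1100)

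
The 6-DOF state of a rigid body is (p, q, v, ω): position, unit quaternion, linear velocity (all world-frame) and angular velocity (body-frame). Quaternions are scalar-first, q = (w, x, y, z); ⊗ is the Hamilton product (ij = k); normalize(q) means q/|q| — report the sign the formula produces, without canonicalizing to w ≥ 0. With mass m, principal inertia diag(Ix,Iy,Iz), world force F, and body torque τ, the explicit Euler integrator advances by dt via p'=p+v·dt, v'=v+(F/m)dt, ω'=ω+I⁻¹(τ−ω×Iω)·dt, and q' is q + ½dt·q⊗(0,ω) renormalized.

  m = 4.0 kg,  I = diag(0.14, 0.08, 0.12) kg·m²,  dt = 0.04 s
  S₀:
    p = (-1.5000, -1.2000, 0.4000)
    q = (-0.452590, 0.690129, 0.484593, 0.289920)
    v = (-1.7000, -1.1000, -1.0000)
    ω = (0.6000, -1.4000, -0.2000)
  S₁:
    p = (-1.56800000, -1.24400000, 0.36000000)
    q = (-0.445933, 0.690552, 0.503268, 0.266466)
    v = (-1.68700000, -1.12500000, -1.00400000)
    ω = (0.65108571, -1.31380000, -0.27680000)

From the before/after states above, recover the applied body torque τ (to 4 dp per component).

τ = (0.1900, 0.1700, -0.1800)

Δω = ω₁−ω₀ = (0.05108571, 0.08620000, -0.07680000)
gyro term ω₀×Iω₀ = (0.0112, -0.0024, 0.0504)
applied torque τ = (0.1900, 0.1700, -0.1800)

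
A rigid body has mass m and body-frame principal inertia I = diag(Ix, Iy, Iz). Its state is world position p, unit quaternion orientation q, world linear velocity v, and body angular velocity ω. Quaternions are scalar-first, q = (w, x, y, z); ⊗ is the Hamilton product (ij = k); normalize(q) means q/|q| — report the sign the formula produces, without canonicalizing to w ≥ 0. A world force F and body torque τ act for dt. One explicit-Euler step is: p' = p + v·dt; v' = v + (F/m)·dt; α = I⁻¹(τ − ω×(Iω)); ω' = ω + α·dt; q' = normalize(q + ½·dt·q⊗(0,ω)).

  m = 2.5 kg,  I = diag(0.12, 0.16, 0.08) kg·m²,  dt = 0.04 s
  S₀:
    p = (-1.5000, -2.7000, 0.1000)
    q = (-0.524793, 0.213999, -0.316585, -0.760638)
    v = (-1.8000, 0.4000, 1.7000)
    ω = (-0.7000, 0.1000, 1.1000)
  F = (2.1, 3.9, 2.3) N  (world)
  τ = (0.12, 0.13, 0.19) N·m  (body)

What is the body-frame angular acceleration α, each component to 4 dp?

precession coupling ω×(Iω) = (-0.0088, -0.0308, -0.0028)
angular accel α = (1.0733, 1.0050, 2.4100)

α = (1.0733, 1.0050, 2.4100)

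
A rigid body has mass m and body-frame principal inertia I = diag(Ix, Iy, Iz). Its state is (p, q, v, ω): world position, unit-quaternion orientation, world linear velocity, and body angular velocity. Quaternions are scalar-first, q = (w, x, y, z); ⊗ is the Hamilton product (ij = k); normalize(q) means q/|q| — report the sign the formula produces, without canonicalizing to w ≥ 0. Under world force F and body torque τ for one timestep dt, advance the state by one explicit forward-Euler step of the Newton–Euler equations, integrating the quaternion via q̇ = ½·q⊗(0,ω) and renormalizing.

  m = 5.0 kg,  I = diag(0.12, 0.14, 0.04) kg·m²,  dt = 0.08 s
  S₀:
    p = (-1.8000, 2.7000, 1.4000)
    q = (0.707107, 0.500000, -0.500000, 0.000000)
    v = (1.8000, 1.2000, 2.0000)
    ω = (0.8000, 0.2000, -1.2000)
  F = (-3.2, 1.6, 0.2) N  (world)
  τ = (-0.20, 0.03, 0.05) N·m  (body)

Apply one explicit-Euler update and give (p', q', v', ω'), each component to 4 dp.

p' = (-1.6560, 2.7960, 1.5600)
q' = (0.6939, 0.5457, -0.4695, -0.0139)
v' = (1.7488, 1.2256, 2.0032)
ω' = (0.6507, 0.2610, -1.1064)

linear accel F/m = (-0.6400, 0.3200, 0.0400)
p + v·dt = (-1.6560, 2.7960, 1.5600)
new velocity v' = (1.7488, 1.2256, 2.0032)
angular accel α = (-1.8667, 0.7629, 1.1700)
ω' = ω + α·dt = (0.6507, 0.2610, -1.1064)
2q̇ = q⊗(0,ω) = (-0.3000000, 1.1656856, 0.7414214, -0.3485284)
updated quaternion q' = (0.6939, 0.5457, -0.4695, -0.0139)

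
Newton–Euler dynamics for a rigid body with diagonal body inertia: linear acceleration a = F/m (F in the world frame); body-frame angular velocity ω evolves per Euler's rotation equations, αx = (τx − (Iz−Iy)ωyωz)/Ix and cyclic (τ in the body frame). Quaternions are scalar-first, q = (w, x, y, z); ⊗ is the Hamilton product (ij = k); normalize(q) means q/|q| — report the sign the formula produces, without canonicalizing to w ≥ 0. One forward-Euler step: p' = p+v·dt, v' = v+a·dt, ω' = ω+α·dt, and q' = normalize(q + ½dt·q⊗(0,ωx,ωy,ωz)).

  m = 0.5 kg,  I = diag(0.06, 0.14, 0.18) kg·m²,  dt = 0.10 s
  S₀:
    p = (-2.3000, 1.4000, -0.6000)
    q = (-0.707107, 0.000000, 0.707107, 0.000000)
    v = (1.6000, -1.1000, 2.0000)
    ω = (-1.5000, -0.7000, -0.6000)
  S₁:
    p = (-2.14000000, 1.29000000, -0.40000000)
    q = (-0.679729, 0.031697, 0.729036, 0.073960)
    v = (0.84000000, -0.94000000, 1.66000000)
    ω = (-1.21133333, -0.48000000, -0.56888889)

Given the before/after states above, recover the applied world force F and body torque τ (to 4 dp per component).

F = (-3.8000, 0.8000, -1.7000)
τ = (0.1900, 0.2000, 0.1400)

v₁ − v₀ = (-0.76000000, 0.16000000, -0.34000000)
F = m·Δv/dt = (-3.8000, 0.8000, -1.7000)
ω₁ − ω₀ = (0.28866667, 0.22000000, 0.03111111)
precession coupling = (0.0168, -0.1080, 0.0840)
τ = I·(Δω/dt) + ω₀×(Iω₀) = (0.1900, 0.2000, 0.1400)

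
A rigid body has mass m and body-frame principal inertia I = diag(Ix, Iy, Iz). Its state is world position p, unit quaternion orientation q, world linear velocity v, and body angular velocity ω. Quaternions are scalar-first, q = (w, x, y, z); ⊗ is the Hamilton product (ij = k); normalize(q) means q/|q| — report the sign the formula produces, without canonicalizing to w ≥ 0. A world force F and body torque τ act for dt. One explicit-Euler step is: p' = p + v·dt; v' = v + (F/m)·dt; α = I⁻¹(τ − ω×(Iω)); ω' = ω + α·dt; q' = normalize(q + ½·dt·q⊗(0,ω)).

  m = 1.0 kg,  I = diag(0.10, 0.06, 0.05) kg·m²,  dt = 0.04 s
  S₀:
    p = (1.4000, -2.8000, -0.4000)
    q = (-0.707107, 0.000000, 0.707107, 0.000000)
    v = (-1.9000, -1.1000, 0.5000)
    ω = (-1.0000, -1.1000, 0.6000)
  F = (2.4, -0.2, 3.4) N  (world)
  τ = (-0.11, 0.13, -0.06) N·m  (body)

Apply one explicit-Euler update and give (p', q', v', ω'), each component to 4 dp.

p' = (1.3240, -2.8440, -0.3800)
q' = (-0.6912, 0.0226, 0.7223, 0.0057)
v' = (-1.8040, -1.1080, 0.6360)
ω' = (-1.0466, -0.9933, 0.5872)

p' = p + v·dt = (1.3240, -2.8440, -0.3800)
v' = v + a·dt = (-1.8040, -1.1080, 0.6360)
α = I⁻¹(τ − ω×Iω) = (-1.1660, 2.6667, -0.3200)
new body rate ω' = (-1.0466, -0.9933, 0.5872)
2q̇ = q⊗(0,ω) = (0.7778177, 1.1313712, 0.7778177, 0.2828428)
q + ½dt·q⊗(0,ω), renormalized = (-0.6912, 0.0226, 0.7223, 0.0057)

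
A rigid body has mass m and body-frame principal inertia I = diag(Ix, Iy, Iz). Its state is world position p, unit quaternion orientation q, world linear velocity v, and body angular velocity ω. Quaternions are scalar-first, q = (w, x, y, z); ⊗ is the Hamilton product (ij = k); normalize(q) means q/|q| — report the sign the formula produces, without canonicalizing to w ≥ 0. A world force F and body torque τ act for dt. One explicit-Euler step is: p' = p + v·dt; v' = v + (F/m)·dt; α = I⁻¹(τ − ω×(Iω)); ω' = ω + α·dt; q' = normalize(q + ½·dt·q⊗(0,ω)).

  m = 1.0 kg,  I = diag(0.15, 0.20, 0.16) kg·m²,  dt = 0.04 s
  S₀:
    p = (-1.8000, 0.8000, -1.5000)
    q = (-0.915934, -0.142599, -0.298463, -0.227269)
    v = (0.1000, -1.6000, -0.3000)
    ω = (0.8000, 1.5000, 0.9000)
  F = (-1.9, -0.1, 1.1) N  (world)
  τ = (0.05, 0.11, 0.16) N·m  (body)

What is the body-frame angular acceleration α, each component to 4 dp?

gyro term ω×Iω = (-0.0540, -0.0072, 0.0600)
α = I⁻¹(τ − ω×Iω) = (0.6933, 0.5860, 0.6250)

α = (0.6933, 0.5860, 0.6250)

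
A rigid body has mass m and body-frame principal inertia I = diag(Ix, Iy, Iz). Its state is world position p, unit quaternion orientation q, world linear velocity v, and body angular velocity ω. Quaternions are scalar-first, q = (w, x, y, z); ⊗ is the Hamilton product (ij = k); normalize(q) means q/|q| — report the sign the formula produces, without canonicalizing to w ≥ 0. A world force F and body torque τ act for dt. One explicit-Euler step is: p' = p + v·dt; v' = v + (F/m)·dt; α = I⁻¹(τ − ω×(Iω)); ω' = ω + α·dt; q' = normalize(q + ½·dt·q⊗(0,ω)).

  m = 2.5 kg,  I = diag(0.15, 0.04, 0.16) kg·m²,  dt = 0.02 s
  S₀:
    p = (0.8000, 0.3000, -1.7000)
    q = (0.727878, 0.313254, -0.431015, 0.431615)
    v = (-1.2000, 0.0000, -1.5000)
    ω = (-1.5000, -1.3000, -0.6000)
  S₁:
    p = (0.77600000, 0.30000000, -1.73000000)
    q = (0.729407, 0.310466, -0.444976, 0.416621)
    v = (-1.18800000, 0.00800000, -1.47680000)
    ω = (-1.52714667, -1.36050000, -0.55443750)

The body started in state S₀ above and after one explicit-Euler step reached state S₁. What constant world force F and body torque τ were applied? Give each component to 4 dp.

F = (1.5000, 1.0000, 2.9000)
τ = (-0.1100, -0.1300, 0.1500)

Δv = v₁−v₀ = (0.01200000, 0.00800000, 0.02320000)
applied force F = (1.5000, 1.0000, 2.9000)
rate change Δω = (-0.02714667, -0.06050000, 0.04556250)
gyro term ω₀×Iω₀ = (0.0936, -0.0090, -0.2145)
τ = I·(Δω/dt) + ω₀×(Iω₀) = (-0.1100, -0.1300, 0.1500)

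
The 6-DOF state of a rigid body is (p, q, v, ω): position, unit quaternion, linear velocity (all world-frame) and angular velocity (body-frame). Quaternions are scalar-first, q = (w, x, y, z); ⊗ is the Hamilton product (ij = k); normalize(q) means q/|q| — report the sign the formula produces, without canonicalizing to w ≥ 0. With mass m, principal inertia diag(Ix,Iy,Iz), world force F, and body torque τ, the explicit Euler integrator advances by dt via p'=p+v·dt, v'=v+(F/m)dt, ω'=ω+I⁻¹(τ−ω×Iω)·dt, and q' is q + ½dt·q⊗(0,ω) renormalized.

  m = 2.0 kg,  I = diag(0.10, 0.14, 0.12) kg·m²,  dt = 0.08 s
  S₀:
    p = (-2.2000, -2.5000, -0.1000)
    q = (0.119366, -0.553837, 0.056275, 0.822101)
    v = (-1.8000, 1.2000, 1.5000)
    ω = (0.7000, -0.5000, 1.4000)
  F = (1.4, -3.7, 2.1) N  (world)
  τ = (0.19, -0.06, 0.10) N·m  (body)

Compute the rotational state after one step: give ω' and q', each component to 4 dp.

ω' = (0.8408, -0.5231, 1.4760)
q' = (0.0898, -0.5298, 0.1077, 0.8365)

(τ − ω×Iω)/I = (1.7600, -0.2886, 0.9500)
new body rate ω' = (0.8408, -0.5231, 1.4760)
q⊗(0,ω) = (-0.7351180, 0.5733917, 1.2911595, 0.4046384)
q + ½dt·q⊗(0,ω), renormalized = (0.0898, -0.5298, 0.1077, 0.8365)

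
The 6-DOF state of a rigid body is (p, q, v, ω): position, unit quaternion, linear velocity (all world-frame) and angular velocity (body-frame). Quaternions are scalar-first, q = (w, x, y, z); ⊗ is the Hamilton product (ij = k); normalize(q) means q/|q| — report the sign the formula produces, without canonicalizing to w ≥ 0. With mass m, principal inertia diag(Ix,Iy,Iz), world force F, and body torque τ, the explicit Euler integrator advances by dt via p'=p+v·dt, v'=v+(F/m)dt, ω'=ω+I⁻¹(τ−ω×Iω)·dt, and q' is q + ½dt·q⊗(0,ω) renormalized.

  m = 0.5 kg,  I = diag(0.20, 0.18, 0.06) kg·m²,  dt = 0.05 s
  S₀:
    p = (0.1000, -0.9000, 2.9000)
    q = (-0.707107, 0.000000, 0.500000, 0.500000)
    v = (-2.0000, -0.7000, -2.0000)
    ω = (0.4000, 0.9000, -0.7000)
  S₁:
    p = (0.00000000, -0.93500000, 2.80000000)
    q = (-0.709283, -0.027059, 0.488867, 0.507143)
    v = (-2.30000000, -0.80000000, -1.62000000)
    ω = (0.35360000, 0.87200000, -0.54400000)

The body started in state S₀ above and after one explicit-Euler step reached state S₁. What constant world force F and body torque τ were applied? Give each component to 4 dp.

velocity change Δv = (-0.30000000, -0.10000000, 0.38000000)
F = m·Δv/dt = (-3.0000, -1.0000, 3.8000)
rate change Δω = (-0.04640000, -0.02800000, 0.15600000)
ω₀×(Iω₀) = (0.0756, -0.0392, -0.0072)
applied torque τ = (-0.1100, -0.1400, 0.1800)

F = (-3.0000, -1.0000, 3.8000)
τ = (-0.1100, -0.1400, 0.1800)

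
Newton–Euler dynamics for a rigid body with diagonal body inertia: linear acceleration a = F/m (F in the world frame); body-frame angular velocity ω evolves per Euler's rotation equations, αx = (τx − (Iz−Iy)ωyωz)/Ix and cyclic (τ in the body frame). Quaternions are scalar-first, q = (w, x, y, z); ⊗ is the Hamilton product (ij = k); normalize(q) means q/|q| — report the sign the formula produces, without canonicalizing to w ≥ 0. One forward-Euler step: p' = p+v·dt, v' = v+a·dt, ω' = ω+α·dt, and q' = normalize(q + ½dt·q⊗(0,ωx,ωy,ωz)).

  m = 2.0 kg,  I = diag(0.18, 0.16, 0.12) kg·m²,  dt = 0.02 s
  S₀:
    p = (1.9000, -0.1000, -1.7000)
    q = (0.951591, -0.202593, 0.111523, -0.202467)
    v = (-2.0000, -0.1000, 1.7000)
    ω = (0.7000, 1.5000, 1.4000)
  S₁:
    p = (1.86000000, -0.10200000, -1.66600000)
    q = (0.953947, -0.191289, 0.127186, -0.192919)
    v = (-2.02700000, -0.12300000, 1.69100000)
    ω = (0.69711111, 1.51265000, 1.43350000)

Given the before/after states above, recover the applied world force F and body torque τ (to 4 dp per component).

Δω = ω₁−ω₀ = (-0.00288889, 0.01265000, 0.03350000)
τ = I·(Δω/dt) + ω₀×(Iω₀) = (-0.1100, 0.1600, 0.1800)
velocity change Δv = (-0.02700000, -0.02300000, -0.00900000)
applied force F = (-2.7000, -2.3000, -0.9000)

F = (-2.7000, -2.3000, -0.9000)
τ = (-0.1100, 0.1600, 0.1800)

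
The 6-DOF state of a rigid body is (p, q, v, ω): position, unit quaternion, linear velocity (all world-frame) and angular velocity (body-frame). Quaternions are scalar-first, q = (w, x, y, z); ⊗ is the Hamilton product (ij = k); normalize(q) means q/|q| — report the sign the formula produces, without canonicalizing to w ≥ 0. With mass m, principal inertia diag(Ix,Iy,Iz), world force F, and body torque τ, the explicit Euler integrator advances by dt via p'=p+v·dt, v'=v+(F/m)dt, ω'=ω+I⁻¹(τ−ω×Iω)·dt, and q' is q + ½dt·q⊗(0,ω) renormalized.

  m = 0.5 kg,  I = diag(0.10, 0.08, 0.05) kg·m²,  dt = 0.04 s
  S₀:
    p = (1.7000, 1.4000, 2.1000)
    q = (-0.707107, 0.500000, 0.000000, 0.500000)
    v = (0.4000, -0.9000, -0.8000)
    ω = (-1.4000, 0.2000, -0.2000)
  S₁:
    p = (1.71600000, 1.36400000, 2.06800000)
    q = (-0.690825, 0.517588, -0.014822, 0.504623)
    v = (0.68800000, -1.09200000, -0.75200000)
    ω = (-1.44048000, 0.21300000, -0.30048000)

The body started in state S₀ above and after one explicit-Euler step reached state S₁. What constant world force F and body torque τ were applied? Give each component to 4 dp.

F = (3.6000, -2.4000, 0.6000)
τ = (-0.1000, 0.0400, -0.1200)

rate change Δω = (-0.04048000, 0.01300000, -0.10048000)
ω₀×(Iω₀) = (0.0012, 0.0140, 0.0056)
I·α + gyro = (-0.1000, 0.0400, -0.1200)
Δv = v₁−v₀ = (0.28800000, -0.19200000, 0.04800000)
F = m·Δv/dt = (3.6000, -2.4000, 0.6000)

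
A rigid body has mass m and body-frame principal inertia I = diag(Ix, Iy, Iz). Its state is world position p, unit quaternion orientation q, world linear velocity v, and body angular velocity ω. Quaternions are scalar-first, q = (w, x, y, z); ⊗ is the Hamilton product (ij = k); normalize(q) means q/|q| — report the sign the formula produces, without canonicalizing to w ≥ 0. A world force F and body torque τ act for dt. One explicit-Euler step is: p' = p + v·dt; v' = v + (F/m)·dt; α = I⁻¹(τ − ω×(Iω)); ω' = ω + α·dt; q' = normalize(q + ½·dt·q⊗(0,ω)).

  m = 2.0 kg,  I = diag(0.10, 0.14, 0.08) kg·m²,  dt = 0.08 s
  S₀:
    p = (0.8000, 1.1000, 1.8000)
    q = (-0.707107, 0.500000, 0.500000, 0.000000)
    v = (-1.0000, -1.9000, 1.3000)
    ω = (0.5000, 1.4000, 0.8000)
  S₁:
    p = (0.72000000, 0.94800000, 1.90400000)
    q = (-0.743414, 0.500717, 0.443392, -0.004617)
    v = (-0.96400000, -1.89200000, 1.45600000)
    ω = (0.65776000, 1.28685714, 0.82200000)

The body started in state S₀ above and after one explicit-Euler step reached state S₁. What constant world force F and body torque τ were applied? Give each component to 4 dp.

F = (0.9000, 0.2000, 3.9000)
τ = (0.1300, -0.1900, 0.0500)

velocity change Δv = (0.03600000, 0.00800000, 0.15600000)
applied force F = (0.9000, 0.2000, 3.9000)
rate change Δω = (0.15776000, -0.11314286, 0.02200000)
gyro term ω₀×Iω₀ = (-0.0672, 0.0080, 0.0280)
I·α + gyro = (0.1300, -0.1900, 0.0500)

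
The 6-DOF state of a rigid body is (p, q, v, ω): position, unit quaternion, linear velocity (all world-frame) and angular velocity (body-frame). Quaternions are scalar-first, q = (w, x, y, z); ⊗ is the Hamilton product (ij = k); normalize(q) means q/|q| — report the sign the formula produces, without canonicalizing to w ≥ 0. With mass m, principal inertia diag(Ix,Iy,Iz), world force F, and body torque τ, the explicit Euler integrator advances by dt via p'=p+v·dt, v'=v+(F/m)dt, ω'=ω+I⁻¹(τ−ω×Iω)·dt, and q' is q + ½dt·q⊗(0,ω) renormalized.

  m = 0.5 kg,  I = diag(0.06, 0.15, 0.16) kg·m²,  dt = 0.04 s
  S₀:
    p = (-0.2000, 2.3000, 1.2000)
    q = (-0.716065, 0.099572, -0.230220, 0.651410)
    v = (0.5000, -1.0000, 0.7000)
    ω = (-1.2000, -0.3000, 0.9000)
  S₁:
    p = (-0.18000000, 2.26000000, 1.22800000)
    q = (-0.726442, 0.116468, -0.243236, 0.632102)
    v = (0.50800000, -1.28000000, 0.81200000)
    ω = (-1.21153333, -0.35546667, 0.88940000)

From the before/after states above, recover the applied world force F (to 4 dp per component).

Δv = v₁−v₀ = (0.00800000, -0.28000000, 0.11200000)
F = m·Δv/dt = (0.1000, -3.5000, 1.4000)

F = (0.1000, -3.5000, 1.4000)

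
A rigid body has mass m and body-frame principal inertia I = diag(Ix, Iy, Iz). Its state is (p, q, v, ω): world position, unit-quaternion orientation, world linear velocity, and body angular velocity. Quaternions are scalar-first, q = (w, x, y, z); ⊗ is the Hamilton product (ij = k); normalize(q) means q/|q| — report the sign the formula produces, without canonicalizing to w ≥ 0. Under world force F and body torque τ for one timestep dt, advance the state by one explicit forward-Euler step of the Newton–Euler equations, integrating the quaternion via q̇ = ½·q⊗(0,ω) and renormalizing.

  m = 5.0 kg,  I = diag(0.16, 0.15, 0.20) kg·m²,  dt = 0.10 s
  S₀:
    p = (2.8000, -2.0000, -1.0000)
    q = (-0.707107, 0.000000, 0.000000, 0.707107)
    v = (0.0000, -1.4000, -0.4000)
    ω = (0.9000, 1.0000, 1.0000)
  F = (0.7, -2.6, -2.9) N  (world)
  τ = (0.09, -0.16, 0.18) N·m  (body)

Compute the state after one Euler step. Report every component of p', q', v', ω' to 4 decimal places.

linear accel F/m = (0.1400, -0.5200, -0.5800)
p + v·dt = (2.8000, -2.1400, -1.0400)
v + (F/m)dt = (0.0140, -1.4520, -0.4580)
precession coupling ω×(Iω) = (0.0500, -0.0360, -0.0090)
α = I⁻¹(τ − ω×Iω) = (0.2500, -0.8267, 0.9450)
new body rate ω' = (0.9250, 0.9173, 1.0945)
Hamilton product q⊗(0,ω) = (-0.7071070, -1.3435033, -0.0707107, -0.7071070)
updated quaternion q' = (-0.7399, -0.0669, -0.0035, 0.6694)

p' = (2.8000, -2.1400, -1.0400)
q' = (-0.7399, -0.0669, -0.0035, 0.6694)
v' = (0.0140, -1.4520, -0.4580)
ω' = (0.9250, 0.9173, 1.0945)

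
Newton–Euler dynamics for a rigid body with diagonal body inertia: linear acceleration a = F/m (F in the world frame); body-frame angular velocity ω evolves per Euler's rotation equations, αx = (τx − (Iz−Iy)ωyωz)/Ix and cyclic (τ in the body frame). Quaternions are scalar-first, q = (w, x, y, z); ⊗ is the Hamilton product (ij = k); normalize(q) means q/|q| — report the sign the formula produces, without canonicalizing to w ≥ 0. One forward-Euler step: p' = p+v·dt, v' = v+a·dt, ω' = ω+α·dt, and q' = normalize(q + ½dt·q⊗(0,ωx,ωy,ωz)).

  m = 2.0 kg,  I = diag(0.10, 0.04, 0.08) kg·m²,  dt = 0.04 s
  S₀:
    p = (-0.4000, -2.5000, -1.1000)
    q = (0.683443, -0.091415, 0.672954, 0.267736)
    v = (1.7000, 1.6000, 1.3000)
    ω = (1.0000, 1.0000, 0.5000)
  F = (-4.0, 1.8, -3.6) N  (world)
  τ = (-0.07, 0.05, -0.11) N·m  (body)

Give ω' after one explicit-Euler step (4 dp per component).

gyro term ω×Iω = (0.0200, 0.0100, -0.0600)
(τ − ω×Iω)/I = (-0.9000, 1.0000, -0.6250)
ω + α·dt = (0.9640, 1.0400, 0.4750)

ω' = (0.9640, 1.0400, 0.4750)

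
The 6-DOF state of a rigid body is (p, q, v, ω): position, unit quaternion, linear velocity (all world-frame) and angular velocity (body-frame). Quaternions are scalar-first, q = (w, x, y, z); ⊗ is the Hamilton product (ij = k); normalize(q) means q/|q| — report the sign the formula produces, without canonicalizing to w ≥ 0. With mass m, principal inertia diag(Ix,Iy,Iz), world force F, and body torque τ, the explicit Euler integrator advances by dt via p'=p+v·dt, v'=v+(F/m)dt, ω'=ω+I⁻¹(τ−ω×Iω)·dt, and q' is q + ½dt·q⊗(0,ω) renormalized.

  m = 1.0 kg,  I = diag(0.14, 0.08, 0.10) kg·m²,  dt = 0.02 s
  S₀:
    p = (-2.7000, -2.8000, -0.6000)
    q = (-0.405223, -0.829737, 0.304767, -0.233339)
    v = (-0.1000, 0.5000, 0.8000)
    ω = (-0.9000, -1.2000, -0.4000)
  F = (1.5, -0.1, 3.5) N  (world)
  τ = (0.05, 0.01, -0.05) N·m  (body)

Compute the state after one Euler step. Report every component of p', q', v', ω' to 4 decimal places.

p' = (-2.7020, -2.7900, -0.5840)
q' = (-0.4099, -0.8300, 0.3084, -0.2190)
v' = (-0.0700, 0.4980, 0.8700)
ω' = (-0.8942, -1.2011, -0.3970)

ω×(Iω) gyroscopic = (0.0096, 0.0144, -0.0648)
α = I⁻¹(τ − ω×Iω) = (0.2886, -0.0550, 0.1480)
new body rate ω' = (-0.8942, -1.2011, -0.3970)
2q̇ = q⊗(0,ω) = (-0.4743785, -0.0372129, 0.3643779, 1.4320639)
q' = normalize(q + ½dt·q⊗(0,ω)) = (-0.4099, -0.8300, 0.3084, -0.2190)
linear accel F/m = (1.5000, -0.1000, 3.5000)
p + v·dt = (-2.7020, -2.7900, -0.5840)
new velocity v' = (-0.0700, 0.4980, 0.8700)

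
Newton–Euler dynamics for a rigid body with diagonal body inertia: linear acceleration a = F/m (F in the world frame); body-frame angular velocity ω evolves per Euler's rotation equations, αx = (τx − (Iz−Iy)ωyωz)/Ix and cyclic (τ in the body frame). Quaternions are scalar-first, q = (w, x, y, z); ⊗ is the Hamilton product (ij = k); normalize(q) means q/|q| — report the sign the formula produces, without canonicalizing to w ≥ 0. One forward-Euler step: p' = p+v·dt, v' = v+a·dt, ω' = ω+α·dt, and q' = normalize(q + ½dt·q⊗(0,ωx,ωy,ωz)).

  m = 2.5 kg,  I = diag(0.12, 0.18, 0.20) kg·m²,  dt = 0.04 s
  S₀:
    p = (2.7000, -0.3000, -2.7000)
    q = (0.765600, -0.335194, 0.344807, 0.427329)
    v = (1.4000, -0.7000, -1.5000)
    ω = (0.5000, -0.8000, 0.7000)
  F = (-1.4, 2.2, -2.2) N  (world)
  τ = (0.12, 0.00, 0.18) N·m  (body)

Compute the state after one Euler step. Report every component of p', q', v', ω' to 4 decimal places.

p' = (2.7560, -0.3280, -2.7600)
q' = (0.7683, -0.3158, 0.3414, 0.4398)
v' = (1.3776, -0.6648, -1.5352)
ω' = (0.5437, -0.7938, 0.7408)

angular accel α = (1.0933, 0.1556, 1.0200)
ω + α·dt = (0.5437, -0.7938, 0.7408)
Hamilton product q⊗(0,ω) = (0.1443123, 0.9660281, -0.1641797, 0.6316717)
updated quaternion q' = (0.7683, -0.3158, 0.3414, 0.4398)
a = (-0.5600, 0.8800, -0.8800)
new position p' = (2.7560, -0.3280, -2.7600)
new velocity v' = (1.3776, -0.6648, -1.5352)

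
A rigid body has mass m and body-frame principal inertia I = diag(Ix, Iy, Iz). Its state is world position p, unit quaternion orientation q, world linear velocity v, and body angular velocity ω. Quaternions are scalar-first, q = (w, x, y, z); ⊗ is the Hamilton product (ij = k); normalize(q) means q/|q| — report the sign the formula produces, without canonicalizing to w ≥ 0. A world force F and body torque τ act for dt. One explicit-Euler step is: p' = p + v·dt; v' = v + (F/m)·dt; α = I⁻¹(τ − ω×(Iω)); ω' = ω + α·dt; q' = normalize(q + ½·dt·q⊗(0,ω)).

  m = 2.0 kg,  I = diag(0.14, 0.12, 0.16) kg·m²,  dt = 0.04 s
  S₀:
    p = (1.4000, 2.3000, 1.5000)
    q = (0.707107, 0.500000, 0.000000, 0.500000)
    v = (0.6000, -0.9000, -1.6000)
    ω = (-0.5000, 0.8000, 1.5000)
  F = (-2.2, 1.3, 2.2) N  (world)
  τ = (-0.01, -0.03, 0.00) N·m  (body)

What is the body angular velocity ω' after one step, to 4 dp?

gyro term ω×Iω = (0.0480, 0.0150, 0.0080)
α = I⁻¹(τ − ω×Iω) = (-0.4143, -0.3750, -0.0500)
ω + α·dt = (-0.5166, 0.7850, 1.4980)

ω' = (-0.5166, 0.7850, 1.4980)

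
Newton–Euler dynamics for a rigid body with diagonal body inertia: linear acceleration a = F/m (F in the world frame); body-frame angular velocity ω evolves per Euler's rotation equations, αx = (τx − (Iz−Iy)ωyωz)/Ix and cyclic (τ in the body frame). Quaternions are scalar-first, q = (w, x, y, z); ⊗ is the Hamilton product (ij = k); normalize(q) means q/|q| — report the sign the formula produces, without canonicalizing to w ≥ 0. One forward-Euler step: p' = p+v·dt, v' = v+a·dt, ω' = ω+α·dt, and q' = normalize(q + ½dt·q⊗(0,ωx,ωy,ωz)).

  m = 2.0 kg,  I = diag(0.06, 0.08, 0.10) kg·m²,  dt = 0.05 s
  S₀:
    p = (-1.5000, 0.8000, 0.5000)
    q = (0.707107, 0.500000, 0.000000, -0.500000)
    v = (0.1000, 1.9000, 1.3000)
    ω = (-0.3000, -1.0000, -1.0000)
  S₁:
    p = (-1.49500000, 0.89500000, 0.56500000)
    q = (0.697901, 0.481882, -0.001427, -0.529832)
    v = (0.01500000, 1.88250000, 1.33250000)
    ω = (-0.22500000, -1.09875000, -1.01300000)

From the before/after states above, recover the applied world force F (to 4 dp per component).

F = (-3.4000, -0.7000, 1.3000)

Δv = v₁−v₀ = (-0.08500000, -0.01750000, 0.03250000)
F = m·Δv/dt = (-3.4000, -0.7000, 1.3000)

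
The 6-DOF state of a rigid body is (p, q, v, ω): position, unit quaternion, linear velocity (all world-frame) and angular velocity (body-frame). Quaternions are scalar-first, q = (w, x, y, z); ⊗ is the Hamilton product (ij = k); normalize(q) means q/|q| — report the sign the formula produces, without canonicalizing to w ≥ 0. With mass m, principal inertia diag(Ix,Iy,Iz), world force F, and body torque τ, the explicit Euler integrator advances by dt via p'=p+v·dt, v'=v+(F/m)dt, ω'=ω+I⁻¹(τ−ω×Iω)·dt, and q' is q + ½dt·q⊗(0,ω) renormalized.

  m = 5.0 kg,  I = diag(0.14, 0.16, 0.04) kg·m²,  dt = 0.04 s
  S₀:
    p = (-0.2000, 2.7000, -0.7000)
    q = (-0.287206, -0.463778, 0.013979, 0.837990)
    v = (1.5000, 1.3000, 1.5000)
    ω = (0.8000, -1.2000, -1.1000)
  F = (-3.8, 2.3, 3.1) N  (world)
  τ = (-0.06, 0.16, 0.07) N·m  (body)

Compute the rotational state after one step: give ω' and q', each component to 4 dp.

angular accel α = (0.7029, 1.5500, 2.2300)
ω + α·dt = (0.8281, -1.1380, -1.0108)
2q̇ = q⊗(0,ω) = (1.3095862, 0.7604463, 0.5048834, 0.8612770)
q + ½dt·q⊗(0,ω), renormalized = (-0.2608, -0.4483, 0.0241, 0.8547)

ω' = (0.8281, -1.1380, -1.0108)
q' = (-0.2608, -0.4483, 0.0241, 0.8547)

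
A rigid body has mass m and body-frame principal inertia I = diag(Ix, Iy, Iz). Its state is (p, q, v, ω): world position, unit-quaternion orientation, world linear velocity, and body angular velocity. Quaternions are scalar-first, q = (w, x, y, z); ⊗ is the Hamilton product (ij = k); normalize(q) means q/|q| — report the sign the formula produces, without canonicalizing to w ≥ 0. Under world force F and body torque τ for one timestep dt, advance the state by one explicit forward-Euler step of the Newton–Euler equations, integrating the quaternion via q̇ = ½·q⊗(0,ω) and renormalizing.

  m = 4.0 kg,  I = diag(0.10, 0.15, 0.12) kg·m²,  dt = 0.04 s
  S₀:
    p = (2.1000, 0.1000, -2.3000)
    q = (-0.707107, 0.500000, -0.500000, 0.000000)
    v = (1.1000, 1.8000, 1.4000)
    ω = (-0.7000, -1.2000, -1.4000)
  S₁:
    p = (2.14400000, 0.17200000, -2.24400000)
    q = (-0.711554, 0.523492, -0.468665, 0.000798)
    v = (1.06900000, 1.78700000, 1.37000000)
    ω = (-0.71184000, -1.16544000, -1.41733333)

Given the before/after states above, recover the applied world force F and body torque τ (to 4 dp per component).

v₁ − v₀ = (-0.03100000, -0.01300000, -0.03000000)
m·(v₁−v₀)/dt = (-3.1000, -1.3000, -3.0000)
ω₁ − ω₀ = (-0.01184000, 0.03456000, -0.01733333)
τ = I·(Δω/dt) + ω₀×(Iω₀) = (-0.0800, 0.1100, -0.0100)

F = (-3.1000, -1.3000, -3.0000)
τ = (-0.0800, 0.1100, -0.0100)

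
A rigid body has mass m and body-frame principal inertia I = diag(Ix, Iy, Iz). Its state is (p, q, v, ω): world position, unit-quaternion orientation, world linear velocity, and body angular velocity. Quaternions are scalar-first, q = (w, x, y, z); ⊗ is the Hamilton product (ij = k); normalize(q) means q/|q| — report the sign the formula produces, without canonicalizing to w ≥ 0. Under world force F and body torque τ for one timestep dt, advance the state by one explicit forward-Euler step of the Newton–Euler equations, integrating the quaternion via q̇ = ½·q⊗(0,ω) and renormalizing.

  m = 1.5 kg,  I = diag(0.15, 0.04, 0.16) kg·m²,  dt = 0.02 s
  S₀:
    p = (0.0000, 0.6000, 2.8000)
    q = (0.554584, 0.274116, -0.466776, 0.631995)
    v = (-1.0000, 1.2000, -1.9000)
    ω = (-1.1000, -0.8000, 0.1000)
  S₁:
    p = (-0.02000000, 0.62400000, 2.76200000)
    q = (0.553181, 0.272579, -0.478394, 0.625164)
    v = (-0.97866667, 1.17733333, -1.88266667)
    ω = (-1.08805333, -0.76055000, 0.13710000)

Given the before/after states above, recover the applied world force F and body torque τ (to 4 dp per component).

F = (1.6000, -1.7000, 1.3000)
τ = (0.0800, 0.0800, 0.2000)

rate change Δω = (0.01194667, 0.03945000, 0.03710000)
τ = I·(Δω/dt) + ω₀×(Iω₀) = (0.0800, 0.0800, 0.2000)
velocity change Δv = (0.02133333, -0.02266667, 0.01733333)
applied force F = (1.6000, -1.7000, 1.3000)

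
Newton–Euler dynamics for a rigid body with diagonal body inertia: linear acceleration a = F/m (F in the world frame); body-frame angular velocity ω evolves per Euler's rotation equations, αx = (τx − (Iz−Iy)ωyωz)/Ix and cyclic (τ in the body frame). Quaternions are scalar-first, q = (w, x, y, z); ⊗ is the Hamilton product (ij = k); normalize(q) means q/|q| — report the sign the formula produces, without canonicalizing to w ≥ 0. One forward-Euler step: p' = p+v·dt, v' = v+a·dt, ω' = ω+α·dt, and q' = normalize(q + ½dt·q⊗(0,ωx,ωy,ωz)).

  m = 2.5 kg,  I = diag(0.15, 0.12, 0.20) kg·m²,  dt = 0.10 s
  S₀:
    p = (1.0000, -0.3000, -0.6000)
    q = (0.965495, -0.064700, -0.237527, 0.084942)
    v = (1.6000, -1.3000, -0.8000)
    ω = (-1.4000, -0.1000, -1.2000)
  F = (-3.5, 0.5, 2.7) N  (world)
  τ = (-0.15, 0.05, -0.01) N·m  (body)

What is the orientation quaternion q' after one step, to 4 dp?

q⊗(0,ω) = (-0.0124023, -1.0581664, -0.2931083, -1.4846618)
updated quaternion q' = (0.9608, -0.1171, -0.2511, 0.0107)

q' = (0.9608, -0.1171, -0.2511, 0.0107)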